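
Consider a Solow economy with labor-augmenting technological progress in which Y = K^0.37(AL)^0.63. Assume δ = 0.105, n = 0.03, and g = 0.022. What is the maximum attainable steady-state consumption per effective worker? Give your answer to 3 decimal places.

Break-even investment rate: n + g + δ = 0.03 + 0.022 + 0.105 = 0.157.
At the golden rule the marginal product of capital equals n+g+δ: 0.37·k^(0.37−1) = 0.157. Solving, k_gold = (0.37/0.157)^(1/0.63) ≈ 3.8990.
y_gold = 3.8990^0.37 ≈ 1.6544.
c_gold = y_gold − (n+g+δ)·k_gold = 1.6544 − 0.157·3.8990 ≈ 1.0423.

c_gold ≈ 1.042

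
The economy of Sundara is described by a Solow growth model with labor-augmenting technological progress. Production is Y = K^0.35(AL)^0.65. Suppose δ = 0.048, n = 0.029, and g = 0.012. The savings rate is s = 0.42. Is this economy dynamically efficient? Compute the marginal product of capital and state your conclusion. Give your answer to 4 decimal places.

dynamically inefficient; MPK ≈ 0.0742

n + g + δ = 0.029 + 0.012 + 0.048 = 0.089.
Steady-state k*: s·k^0.35 = 0.089·k gives k* = (0.42/0.089)^(1/0.65) ≈ 10.8819.
MPK = 0.35·10.8819^(-0.65) ≈ 0.0742.
MPK < n+g+δ = 0.089, so the economy is dynamically inefficient (over-saving).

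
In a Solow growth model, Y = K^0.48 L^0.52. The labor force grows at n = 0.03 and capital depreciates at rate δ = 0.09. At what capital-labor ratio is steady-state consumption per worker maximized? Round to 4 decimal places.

k_gold ≈ 14.3816

n + δ = 0.03 + 0.09 = 0.12.
Golden rule sets MPK = n+δ: 0.48·k^(0.48−1) = 0.12, so k_gold = (0.48/0.12)^(1/0.52) ≈ 14.3816.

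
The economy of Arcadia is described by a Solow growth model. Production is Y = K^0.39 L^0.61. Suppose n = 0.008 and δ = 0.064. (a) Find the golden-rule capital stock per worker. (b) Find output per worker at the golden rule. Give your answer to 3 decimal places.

Break-even investment rate: n + δ = 0.008 + 0.064 = 0.072.
At the golden rule the marginal product of capital equals n+δ: 0.39·k^(0.39−1) = 0.072. Solving, k_gold = (0.39/0.072)^(1/0.61) ≈ 15.9529.
y_gold = 15.9529^0.39 ≈ 2.9451.

(a) k_gold ≈ 15.953; (b) y_gold ≈ 2.945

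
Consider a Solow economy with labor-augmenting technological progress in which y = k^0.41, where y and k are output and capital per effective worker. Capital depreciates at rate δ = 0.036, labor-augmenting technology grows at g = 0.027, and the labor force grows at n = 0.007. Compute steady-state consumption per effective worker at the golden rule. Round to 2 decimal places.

c_gold ≈ 2.02

n + g + δ = 0.007 + 0.027 + 0.036 = 0.07.
At the golden rule the marginal product of capital equals n+g+δ: 0.41·k^(0.41−1) = 0.07. Solving, k_gold = (0.41/0.07)^(1/0.59) ≈ 20.0061.
y_gold = 20.0061^0.41 ≈ 3.4157.
c_gold = y_gold − (n+g+δ)·k_gold = 3.4157 − 0.07·20.0061 ≈ 2.0152.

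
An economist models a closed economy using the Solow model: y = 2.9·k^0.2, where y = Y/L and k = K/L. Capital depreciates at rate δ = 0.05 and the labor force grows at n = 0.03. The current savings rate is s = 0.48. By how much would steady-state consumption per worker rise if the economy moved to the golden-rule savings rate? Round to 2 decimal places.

n + δ = 0.03 + 0.05 = 0.08.
Current steady state (s = 0.48): k* = (0.48·2.9/0.08)^(1/0.8) ≈ 35.5375, y* = 2.9·35.5375^0.2 ≈ 5.9229, c* = (1−0.48)·5.9229 ≈ 3.0799.
Maximizing c = f(k) − (n+δ)·k gives f'(k) = n+δ, i.e. 0.2·2.9·k^(0.2−1) = 0.08, so k_gold = (0.2·2.9/0.08)^(1/0.8) ≈ 11.8966.
y_gold = 2.9·11.8966^0.2 ≈ 4.7586, c_gold = y_gold − 0.08·k_gold ≈ 3.8069.
Gain: Δc = 3.8069 − 3.0799 ≈ 0.7270.

Δc ≈ 0.73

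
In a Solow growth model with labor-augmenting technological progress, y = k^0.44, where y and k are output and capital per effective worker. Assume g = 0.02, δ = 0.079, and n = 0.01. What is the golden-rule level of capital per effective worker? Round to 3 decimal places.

k_gold ≈ 12.083

The effective depreciation rate is n + g + δ = 0.01 + 0.02 + 0.079 = 0.109.
Golden rule sets MPK = n+g+δ: 0.44·k^(0.44−1) = 0.109, so k_gold = (0.44/0.109)^(1/0.56) ≈ 12.0834.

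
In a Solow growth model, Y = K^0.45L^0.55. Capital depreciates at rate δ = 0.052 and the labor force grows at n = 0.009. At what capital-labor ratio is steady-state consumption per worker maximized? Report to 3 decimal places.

n + δ = 0.009 + 0.052 = 0.061.
Maximizing c = f(k) − (n+δ)·k gives f'(k) = n+δ, i.e. 0.45·k^(0.45−1) = 0.061, so k_gold = (0.45/0.061)^(1/0.55) ≈ 37.8415.

k_gold ≈ 37.842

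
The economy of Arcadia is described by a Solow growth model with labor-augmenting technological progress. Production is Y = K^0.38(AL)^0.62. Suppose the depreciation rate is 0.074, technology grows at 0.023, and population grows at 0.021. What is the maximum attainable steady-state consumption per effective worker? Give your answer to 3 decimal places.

c_gold ≈ 1.270

The effective depreciation rate is n + g + δ = 0.021 + 0.023 + 0.074 = 0.118.
Setting f'(k) = n+g+δ gives 0.38·k^(0.38−1) = 0.118, hence k_gold = (0.38/0.118)^(1/0.62) ≈ 6.5947.
y_gold = 6.5947^0.38 ≈ 2.0478.
c_gold = y_gold − (n+g+δ)·k_gold = 2.0478 − 0.118·6.5947 ≈ 1.2697.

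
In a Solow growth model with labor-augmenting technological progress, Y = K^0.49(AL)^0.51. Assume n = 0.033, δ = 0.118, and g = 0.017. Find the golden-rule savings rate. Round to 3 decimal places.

s_gold = 0.490

n + g + δ = 0.033 + 0.017 + 0.118 = 0.168.
At the golden rule MPK = n+g+δ, and in any Cobb-Douglas steady state s = (n+g+δ)·k/y = MPK·k/y = capital's share 0.49.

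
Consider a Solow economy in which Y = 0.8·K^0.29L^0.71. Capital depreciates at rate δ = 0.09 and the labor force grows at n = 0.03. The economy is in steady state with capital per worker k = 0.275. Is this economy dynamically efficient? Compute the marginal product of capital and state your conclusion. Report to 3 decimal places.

dynamically efficient; MPK ≈ 0.580

n + δ = 0.03 + 0.09 = 0.12.
MPK = 0.29·0.8·k^(0.29−1) = 0.29·0.8·0.275^(-0.71) ≈ 0.5802.
MPK > 0.12, so the economy is dynamically efficient (under-saving).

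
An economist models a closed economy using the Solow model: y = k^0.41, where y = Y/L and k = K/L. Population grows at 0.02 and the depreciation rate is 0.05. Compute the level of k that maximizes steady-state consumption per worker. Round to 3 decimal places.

k_gold ≈ 20.006

Break-even investment rate: n + δ = 0.02 + 0.05 = 0.07.
Golden rule sets MPK = n+δ: 0.41·k^(0.41−1) = 0.07, so k_gold = (0.41/0.07)^(1/0.59) ≈ 20.0061.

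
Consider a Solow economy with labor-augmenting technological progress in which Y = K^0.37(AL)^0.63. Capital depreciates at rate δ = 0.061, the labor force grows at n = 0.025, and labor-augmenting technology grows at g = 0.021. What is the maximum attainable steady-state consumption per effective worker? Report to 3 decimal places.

Break-even investment rate: n + g + δ = 0.025 + 0.021 + 0.061 = 0.107.
Setting f'(k) = n+g+δ gives 0.37·k^(0.37−1) = 0.107, hence k_gold = (0.37/0.107)^(1/0.63) ≈ 7.1658.
y_gold = 7.1658^0.37 ≈ 2.0723.
c_gold = y_gold − (n+g+δ)·k_gold = 2.0723 − 0.107·7.1658 ≈ 1.3055.

c_gold ≈ 1.306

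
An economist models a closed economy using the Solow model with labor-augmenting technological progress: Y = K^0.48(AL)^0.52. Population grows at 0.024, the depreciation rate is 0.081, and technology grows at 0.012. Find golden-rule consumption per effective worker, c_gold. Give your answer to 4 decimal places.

c_gold ≈ 1.9138

The effective depreciation rate is n + g + δ = 0.024 + 0.012 + 0.081 = 0.117.
At the golden rule the marginal product of capital equals n+g+δ: 0.48·k^(0.48−1) = 0.117. Solving, k_gold = (0.48/0.117)^(1/0.52) ≈ 15.0992.
y_gold = 15.0992^0.48 ≈ 3.6804.
c_gold = y_gold − (n+g+δ)·k_gold = 3.6804 − 0.117·15.0992 ≈ 1.9138.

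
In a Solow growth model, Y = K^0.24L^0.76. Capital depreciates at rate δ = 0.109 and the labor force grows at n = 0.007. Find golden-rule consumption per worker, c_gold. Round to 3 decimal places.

The effective depreciation rate is n + δ = 0.007 + 0.109 = 0.116.
Setting f'(k) = n+δ gives 0.24·k^(0.24−1) = 0.116, hence k_gold = (0.24/0.116)^(1/0.76) ≈ 2.6029.
y_gold = 2.6029^0.24 ≈ 1.2581.
c_gold = y_gold − (n+δ)·k_gold = 1.2581 − 0.116·2.6029 ≈ 0.9561.

c_gold ≈ 0.956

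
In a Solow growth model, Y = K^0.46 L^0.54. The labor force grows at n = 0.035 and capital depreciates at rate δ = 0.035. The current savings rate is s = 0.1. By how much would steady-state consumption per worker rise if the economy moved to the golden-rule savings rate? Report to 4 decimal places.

Break-even investment rate: n + δ = 0.035 + 0.035 = 0.07.
Current steady state (s = 0.1): k* = (0.1/0.07)^(1/0.54) ≈ 1.9358, y* = 1.9358^0.46 ≈ 1.3550, c* = (1−0.1)·1.3550 ≈ 1.2195.
At the golden rule the marginal product of capital equals n+δ: 0.46·k^(0.46−1) = 0.07. Solving, k_gold = (0.46/0.07)^(1/0.54) ≈ 32.6727.
y_gold = 32.6727^0.46 ≈ 4.9719, c_gold = y_gold − 0.07·k_gold ≈ 2.6848.
Gain: Δc = 2.6848 − 1.2195 ≈ 1.4653.

Δc ≈ 1.4653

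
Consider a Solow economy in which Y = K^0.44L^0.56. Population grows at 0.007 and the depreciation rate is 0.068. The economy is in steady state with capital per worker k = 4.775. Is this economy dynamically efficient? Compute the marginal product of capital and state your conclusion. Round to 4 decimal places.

The effective depreciation rate is n + δ = 0.007 + 0.068 = 0.075.
MPK = 0.44·k^(0.44−1) = 0.44·4.775^(-0.56) ≈ 0.1833.
MPK > 0.075, so the economy is dynamically efficient (under-saving).

dynamically efficient; MPK ≈ 0.1833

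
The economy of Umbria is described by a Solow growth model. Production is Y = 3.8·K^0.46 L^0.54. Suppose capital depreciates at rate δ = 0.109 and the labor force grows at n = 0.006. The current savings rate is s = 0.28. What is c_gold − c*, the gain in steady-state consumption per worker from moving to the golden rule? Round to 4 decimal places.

n + δ = 0.006 + 0.109 = 0.115.
Current steady state (s = 0.28): k* = (0.28·3.8/0.115)^(1/0.54) ≈ 61.5659, y* = 3.8·61.5659^0.46 ≈ 25.2860, c* = (1−0.28)·25.2860 ≈ 18.2059.
At the golden rule the marginal product of capital equals n+δ: 0.46·3.8·k^(0.46−1) = 0.115. Solving, k_gold = (0.46·3.8/0.115)^(1/0.54) ≈ 154.3829.
y_gold = 3.8·154.3829^0.46 ≈ 38.5957, c_gold = y_gold − 0.115·k_gold ≈ 20.8417.
Gain: Δc = 20.8417 − 18.2059 ≈ 2.6358.

Δc ≈ 2.6358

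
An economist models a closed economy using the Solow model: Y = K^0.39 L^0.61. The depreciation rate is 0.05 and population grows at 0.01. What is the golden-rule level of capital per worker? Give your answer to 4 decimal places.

n + δ = 0.01 + 0.05 = 0.06.
Maximizing c = f(k) − (n+δ)·k gives f'(k) = n+δ, i.e. 0.39·k^(0.39−1) = 0.06, so k_gold = (0.39/0.06)^(1/0.61) ≈ 21.5102.

k_gold ≈ 21.5102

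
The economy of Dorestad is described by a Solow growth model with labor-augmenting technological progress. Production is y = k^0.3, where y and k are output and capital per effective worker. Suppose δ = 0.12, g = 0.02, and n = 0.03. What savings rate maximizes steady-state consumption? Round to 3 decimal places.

s_gold = 0.300

n + g + δ = 0.03 + 0.02 + 0.12 = 0.17.
At the golden rule MPK = n+g+δ, and in any Cobb-Douglas steady state s = (n+g+δ)·k/y = MPK·k/y = capital's share 0.3.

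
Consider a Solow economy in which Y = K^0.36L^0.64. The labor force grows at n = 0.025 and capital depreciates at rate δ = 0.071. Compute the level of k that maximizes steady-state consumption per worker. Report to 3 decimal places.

k_gold ≈ 7.887

Capital per worker breaks even when investment replaces (n + δ)·k; here n + δ = 0.096.
Maximizing c = f(k) − (n+δ)·k gives f'(k) = n+δ, i.e. 0.36·k^(0.36−1) = 0.096, so k_gold = (0.36/0.096)^(1/0.64) ≈ 7.8872.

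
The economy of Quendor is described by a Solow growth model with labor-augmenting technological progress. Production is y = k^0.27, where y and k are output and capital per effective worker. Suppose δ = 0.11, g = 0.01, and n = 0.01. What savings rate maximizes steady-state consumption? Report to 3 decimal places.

s_gold = 0.270

The effective depreciation rate is n + g + δ = 0.01 + 0.01 + 0.11 = 0.13.
At the golden rule MPK = n+g+δ, and in any Cobb-Douglas steady state s = (n+g+δ)·k/y = MPK·k/y = capital's share 0.27.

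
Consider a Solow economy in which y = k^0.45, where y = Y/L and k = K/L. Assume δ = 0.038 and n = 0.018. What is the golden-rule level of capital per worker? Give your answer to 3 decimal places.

k_gold ≈ 44.208

The effective depreciation rate is n + δ = 0.018 + 0.038 = 0.056.
Setting f'(k) = n+δ gives 0.45·k^(0.45−1) = 0.056, hence k_gold = (0.45/0.056)^(1/0.55) ≈ 44.2078.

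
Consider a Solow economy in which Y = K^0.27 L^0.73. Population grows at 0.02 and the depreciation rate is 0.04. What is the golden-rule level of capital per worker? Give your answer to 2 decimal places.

k_gold ≈ 7.85

Break-even investment rate: n + δ = 0.02 + 0.04 = 0.06.
Maximizing c = f(k) − (n+δ)·k gives f'(k) = n+δ, i.e. 0.27·k^(0.27−1) = 0.06, so k_gold = (0.27/0.06)^(1/0.73) ≈ 7.8490.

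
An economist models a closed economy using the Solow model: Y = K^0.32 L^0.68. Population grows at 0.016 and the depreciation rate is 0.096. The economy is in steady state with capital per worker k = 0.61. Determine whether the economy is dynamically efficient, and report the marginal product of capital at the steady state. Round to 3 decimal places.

dynamically efficient; MPK ≈ 0.448

Capital per worker breaks even when investment replaces (n + δ)·k; here n + δ = 0.112.
MPK = 0.32·k^(0.32−1) = 0.32·0.61^(-0.68) ≈ 0.4478.
MPK > 0.112, so the economy is dynamically efficient (under-saving).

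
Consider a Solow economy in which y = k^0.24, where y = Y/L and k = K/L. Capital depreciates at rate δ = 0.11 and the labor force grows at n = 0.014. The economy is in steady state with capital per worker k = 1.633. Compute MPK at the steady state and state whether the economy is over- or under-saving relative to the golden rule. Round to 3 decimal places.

under-saving; MPK ≈ 0.165

The effective depreciation rate is n + δ = 0.014 + 0.11 = 0.124.
MPK = 0.24·k^(0.24−1) = 0.24·1.633^(-0.76) ≈ 0.1653.
MPK > 0.124, so the economy is dynamically efficient (under-saving).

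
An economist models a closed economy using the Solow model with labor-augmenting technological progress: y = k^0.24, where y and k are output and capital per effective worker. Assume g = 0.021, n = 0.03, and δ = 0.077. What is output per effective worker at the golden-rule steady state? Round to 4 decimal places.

y_gold ≈ 1.2196

Capital per effective worker breaks even when investment replaces (n + g + δ)·k; here n + g + δ = 0.128.
At the golden rule the marginal product of capital equals n+g+δ: 0.24·k^(0.24−1) = 0.128. Solving, k_gold = (0.24/0.128)^(1/0.76) ≈ 2.2867.
Output: y_gold = k_gold^0.24 = 2.2867^0.24 ≈ 1.2196.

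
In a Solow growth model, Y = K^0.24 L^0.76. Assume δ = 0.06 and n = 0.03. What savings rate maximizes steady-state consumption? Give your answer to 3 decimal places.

Break-even investment rate: n + δ = 0.03 + 0.06 = 0.09.
At the golden rule MPK = n+δ, and in any Cobb-Douglas steady state s = (n+δ)·k/y = MPK·k/y = capital's share 0.24.

s_gold = 0.240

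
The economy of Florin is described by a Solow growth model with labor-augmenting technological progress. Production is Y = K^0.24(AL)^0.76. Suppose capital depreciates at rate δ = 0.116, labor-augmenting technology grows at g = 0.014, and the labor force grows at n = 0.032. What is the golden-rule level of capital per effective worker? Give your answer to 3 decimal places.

n + g + δ = 0.032 + 0.014 + 0.116 = 0.162.
At the golden rule the marginal product of capital equals n+g+δ: 0.24·k^(0.24−1) = 0.162. Solving, k_gold = (0.24/0.162)^(1/0.76) ≈ 1.6773.

k_gold ≈ 1.677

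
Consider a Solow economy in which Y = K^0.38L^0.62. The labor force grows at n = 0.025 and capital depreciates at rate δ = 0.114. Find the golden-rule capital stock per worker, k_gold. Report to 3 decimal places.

Capital per worker breaks even when investment replaces (n + δ)·k; here n + δ = 0.139.
Maximizing c = f(k) − (n+δ)·k gives f'(k) = n+δ, i.e. 0.38·k^(0.38−1) = 0.139, so k_gold = (0.38/0.139)^(1/0.62) ≈ 5.0637.

k_gold ≈ 5.064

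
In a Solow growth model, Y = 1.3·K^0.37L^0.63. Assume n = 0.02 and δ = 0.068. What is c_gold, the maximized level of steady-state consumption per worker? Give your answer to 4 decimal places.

c_gold ≈ 2.2208

The effective depreciation rate is n + δ = 0.02 + 0.068 = 0.088.
At the golden rule the marginal product of capital equals n+δ: 0.37·1.3·k^(0.37−1) = 0.088. Solving, k_gold = (0.37·1.3/0.088)^(1/0.63) ≈ 14.8215.
y_gold = 1.3·14.8215^0.37 ≈ 3.5251.
c_gold = y_gold − (n+δ)·k_gold = 3.5251 − 0.088·14.8215 ≈ 2.2208.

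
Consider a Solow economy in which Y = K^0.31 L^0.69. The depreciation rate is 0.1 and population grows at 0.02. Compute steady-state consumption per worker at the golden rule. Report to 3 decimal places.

Break-even investment rate: n + δ = 0.02 + 0.1 = 0.12.
Golden rule sets MPK = n+δ: 0.31·k^(0.31−1) = 0.12, so k_gold = (0.31/0.12)^(1/0.69) ≈ 3.9570.
y_gold = 3.9570^0.31 ≈ 1.5317.
c_gold = y_gold − (n+δ)·k_gold = 1.5317 − 0.12·3.9570 ≈ 1.0569.

c_gold ≈ 1.057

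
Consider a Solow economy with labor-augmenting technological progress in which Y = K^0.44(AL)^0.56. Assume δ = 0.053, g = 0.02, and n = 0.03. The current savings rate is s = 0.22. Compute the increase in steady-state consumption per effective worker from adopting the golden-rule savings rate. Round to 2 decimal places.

The effective depreciation rate is n + g + δ = 0.03 + 0.02 + 0.053 = 0.103.
Current steady state (s = 0.22): k* = (0.22/0.103)^(1/0.56) ≈ 3.8774, y* = 3.8774^0.44 ≈ 1.8153, c* = (1−0.22)·1.8153 ≈ 1.4160.
Setting f'(k) = n+g+δ gives 0.44·k^(0.44−1) = 0.103, hence k_gold = (0.44/0.103)^(1/0.56) ≈ 13.3690.
y_gold = 13.3690^0.44 ≈ 3.1296, c_gold = y_gold − 0.103·k_gold ≈ 1.7526.
Gain: Δc = 1.7526 − 1.4160 ≈ 0.3366.

Δc ≈ 0.34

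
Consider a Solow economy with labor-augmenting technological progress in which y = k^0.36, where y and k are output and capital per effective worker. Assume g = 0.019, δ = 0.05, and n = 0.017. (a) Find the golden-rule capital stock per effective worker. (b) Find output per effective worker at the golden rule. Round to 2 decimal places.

n + g + δ = 0.017 + 0.019 + 0.05 = 0.086.
At the golden rule the marginal product of capital equals n+g+δ: 0.36·k^(0.36−1) = 0.086. Solving, k_gold = (0.36/0.086)^(1/0.64) ≈ 9.3663.
y_gold = 9.3663^0.36 ≈ 2.2375.

(a) k_gold ≈ 9.37; (b) y_gold ≈ 2.24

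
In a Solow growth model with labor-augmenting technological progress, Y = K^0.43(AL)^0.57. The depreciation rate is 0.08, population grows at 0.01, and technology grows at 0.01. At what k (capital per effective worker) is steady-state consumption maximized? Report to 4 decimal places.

k_gold ≈ 12.9225

n + g + δ = 0.01 + 0.01 + 0.08 = 0.1.
Setting f'(k) = n+g+δ gives 0.43·k^(0.43−1) = 0.1, hence k_gold = (0.43/0.1)^(1/0.57) ≈ 12.9225.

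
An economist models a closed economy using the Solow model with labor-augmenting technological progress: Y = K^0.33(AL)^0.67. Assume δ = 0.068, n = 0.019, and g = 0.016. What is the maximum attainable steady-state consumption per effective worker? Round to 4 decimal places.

Break-even investment rate: n + g + δ = 0.019 + 0.016 + 0.068 = 0.103.
Setting f'(k) = n+g+δ gives 0.33·k^(0.33−1) = 0.103, hence k_gold = (0.33/0.103)^(1/0.67) ≈ 5.6851.
y_gold = 5.6851^0.33 ≈ 1.7745.
c_gold = y_gold − (n+g+δ)·k_gold = 1.7745 − 0.103·5.6851 ≈ 1.1889.

c_gold ≈ 1.1889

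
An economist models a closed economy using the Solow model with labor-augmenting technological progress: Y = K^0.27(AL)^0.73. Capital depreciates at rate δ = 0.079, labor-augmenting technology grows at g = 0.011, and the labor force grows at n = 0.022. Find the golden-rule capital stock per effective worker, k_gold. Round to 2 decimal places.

The effective depreciation rate is n + g + δ = 0.022 + 0.011 + 0.079 = 0.112.
Setting f'(k) = n+g+δ gives 0.27·k^(0.27−1) = 0.112, hence k_gold = (0.27/0.112)^(1/0.73) ≈ 3.3380.

k_gold ≈ 3.34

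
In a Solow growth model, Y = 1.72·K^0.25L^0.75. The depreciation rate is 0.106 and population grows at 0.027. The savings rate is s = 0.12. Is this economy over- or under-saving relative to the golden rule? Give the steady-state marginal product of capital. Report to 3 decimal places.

under-saving; MPK ≈ 0.277

n + δ = 0.027 + 0.106 = 0.133.
Steady-state k*: s·A·k^0.25 = 0.133·k gives k* = (0.12·1.72/0.133)^(1/0.75) ≈ 1.7967.
MPK = 0.25·1.72·1.7967^(-0.75) ≈ 0.2771.
MPK > n+δ = 0.133, so the economy is dynamically efficient (under-saving).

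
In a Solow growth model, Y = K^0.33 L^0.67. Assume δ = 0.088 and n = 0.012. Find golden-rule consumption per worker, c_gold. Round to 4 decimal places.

c_gold ≈ 1.2063

n + δ = 0.012 + 0.088 = 0.1.
Golden rule sets MPK = n+δ: 0.33·k^(0.33−1) = 0.1, so k_gold = (0.33/0.1)^(1/0.67) ≈ 5.9416.
y_gold = 5.9416^0.33 ≈ 1.8005.
c_gold = y_gold − (n+δ)·k_gold = 1.8005 − 0.1·5.9416 ≈ 1.2063.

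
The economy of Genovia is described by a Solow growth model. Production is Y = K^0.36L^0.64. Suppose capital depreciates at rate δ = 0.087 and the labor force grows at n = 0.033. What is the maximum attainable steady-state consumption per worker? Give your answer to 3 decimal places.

The effective depreciation rate is n + δ = 0.033 + 0.087 = 0.12.
Golden rule sets MPK = n+δ: 0.36·k^(0.36−1) = 0.12, so k_gold = (0.36/0.12)^(1/0.64) ≈ 5.5655.
y_gold = 5.5655^0.36 ≈ 1.8552.
c_gold = y_gold − (n+δ)·k_gold = 1.8552 − 0.12·5.5655 ≈ 1.1873.

c_gold ≈ 1.187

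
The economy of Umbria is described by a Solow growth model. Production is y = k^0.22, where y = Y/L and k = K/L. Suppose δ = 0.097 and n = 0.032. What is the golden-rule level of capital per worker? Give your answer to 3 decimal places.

n + δ = 0.032 + 0.097 = 0.129.
Setting f'(k) = n+δ gives 0.22·k^(0.22−1) = 0.129, hence k_gold = (0.22/0.129)^(1/0.78) ≈ 1.9825.

k_gold ≈ 1.983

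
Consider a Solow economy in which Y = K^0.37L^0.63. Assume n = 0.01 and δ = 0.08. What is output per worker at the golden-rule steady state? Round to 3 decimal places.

y_gold ≈ 2.294

Capital per worker breaks even when investment replaces (n + δ)·k; here n + δ = 0.09.
Maximizing c = f(k) − (n+δ)·k gives f'(k) = n+δ, i.e. 0.37·k^(0.37−1) = 0.09, so k_gold = (0.37/0.09)^(1/0.63) ≈ 9.4306.
Output: y_gold = k_gold^0.37 = 9.4306^0.37 ≈ 2.2939.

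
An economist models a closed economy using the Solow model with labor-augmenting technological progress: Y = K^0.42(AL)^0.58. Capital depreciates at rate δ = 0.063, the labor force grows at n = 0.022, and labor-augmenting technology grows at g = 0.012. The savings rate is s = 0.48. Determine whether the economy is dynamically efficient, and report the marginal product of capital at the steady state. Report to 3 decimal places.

The effective depreciation rate is n + g + δ = 0.022 + 0.012 + 0.063 = 0.097.
Steady-state k*: s·k^0.42 = 0.097·k gives k* = (0.48/0.097)^(1/0.58) ≈ 15.7529.
MPK = 0.42·15.7529^(-0.58) ≈ 0.0849.
MPK < n+g+δ = 0.097, so the economy is dynamically inefficient (over-saving).

dynamically inefficient; MPK ≈ 0.085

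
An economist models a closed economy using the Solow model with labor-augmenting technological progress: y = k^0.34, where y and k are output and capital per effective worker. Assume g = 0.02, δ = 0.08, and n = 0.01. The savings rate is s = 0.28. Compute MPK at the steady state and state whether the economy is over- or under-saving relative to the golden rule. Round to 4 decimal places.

Capital per effective worker breaks even when investment replaces (n + g + δ)·k; here n + g + δ = 0.11.
Steady-state k*: s·k^0.34 = 0.11·k gives k* = (0.28/0.11)^(1/0.66) ≈ 4.1190.
MPK = 0.34·4.1190^(-0.66) ≈ 0.1336.
MPK > n+g+δ = 0.11, so the economy is dynamically efficient (under-saving).

under-saving; MPK ≈ 0.1336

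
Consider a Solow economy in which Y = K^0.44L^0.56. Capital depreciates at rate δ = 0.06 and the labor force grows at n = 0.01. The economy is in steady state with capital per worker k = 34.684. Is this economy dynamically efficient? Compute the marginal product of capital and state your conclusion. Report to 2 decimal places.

dynamically inefficient; MPK ≈ 0.06

The effective depreciation rate is n + δ = 0.01 + 0.06 = 0.07.
MPK = 0.44·k^(0.44−1) = 0.44·34.684^(-0.56) ≈ 0.0604.
MPK < 0.07, so the economy is dynamically inefficient (over-saving).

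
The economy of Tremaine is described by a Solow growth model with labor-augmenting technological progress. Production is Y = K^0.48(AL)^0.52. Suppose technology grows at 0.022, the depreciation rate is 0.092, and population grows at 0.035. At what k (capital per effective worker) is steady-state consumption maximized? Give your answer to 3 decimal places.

k_gold ≈ 9.485

Break-even investment rate: n + g + δ = 0.035 + 0.022 + 0.092 = 0.149.
Golden rule sets MPK = n+g+δ: 0.48·k^(0.48−1) = 0.149, so k_gold = (0.48/0.149)^(1/0.52) ≈ 9.4848.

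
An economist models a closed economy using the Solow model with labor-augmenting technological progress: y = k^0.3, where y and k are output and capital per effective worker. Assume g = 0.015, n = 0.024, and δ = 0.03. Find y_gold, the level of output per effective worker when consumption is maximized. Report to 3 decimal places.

y_gold ≈ 1.877

Break-even investment rate: n + g + δ = 0.024 + 0.015 + 0.03 = 0.069.
Setting f'(k) = n+g+δ gives 0.3·k^(0.3−1) = 0.069, hence k_gold = (0.3/0.069)^(1/0.7) ≈ 8.1624.
Output: y_gold = k_gold^0.3 = 8.1624^0.3 ≈ 1.8773.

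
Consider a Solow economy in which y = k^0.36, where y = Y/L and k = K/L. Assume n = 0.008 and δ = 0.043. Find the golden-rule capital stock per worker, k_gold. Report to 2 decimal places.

k_gold ≈ 21.19

Capital per worker breaks even when investment replaces (n + δ)·k; here n + δ = 0.051.
Golden rule sets MPK = n+δ: 0.36·k^(0.36−1) = 0.051, so k_gold = (0.36/0.051)^(1/0.64) ≈ 21.1906.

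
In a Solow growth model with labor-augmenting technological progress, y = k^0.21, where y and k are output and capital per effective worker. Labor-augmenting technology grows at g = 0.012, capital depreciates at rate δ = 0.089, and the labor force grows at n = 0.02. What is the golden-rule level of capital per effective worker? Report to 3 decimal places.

k_gold ≈ 2.009

n + g + δ = 0.02 + 0.012 + 0.089 = 0.121.
Maximizing c = f(k) − (n+g+δ)·k gives f'(k) = n+g+δ, i.e. 0.21·k^(0.21−1) = 0.121, so k_gold = (0.21/0.121)^(1/0.79) ≈ 2.0095.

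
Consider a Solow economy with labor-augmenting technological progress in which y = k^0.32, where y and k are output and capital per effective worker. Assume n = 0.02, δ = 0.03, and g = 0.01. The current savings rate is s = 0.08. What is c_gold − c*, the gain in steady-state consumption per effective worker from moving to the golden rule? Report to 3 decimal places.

Δc ≈ 0.442

n + g + δ = 0.02 + 0.01 + 0.03 = 0.06.
Current steady state (s = 0.08): k* = (0.08/0.06)^(1/0.68) ≈ 1.5266, y* = 1.5266^0.32 ≈ 1.1450, c* = (1−0.08)·1.1450 ≈ 1.0534.
Maximizing c = f(k) − (n+g+δ)·k gives f'(k) = n+g+δ, i.e. 0.32·k^(0.32−1) = 0.06, so k_gold = (0.32/0.06)^(1/0.68) ≈ 11.7251.
y_gold = 11.7251^0.32 ≈ 2.1985, c_gold = y_gold − 0.06·k_gold ≈ 1.4949.
Gain: Δc = 1.4949 − 1.0534 ≈ 0.4416.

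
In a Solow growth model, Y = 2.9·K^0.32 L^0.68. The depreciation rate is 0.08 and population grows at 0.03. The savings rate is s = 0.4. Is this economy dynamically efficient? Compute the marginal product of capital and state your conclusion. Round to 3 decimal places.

n + δ = 0.03 + 0.08 = 0.11.
Steady-state k*: s·A·k^0.32 = 0.11·k gives k* = (0.4·2.9/0.11)^(1/0.68) ≈ 31.9527.
MPK = 0.32·2.9·31.9527^(-0.68) ≈ 0.0880.
MPK < n+δ = 0.11, so the economy is dynamically inefficient (over-saving).

dynamically inefficient; MPK ≈ 0.088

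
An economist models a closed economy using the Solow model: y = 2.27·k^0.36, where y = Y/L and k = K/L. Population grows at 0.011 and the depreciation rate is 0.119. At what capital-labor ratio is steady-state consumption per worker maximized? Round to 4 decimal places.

Break-even investment rate: n + δ = 0.011 + 0.119 = 0.13.
At the golden rule the marginal product of capital equals n+δ: 0.36·2.27·k^(0.36−1) = 0.13. Solving, k_gold = (0.36·2.27/0.13)^(1/0.64) ≈ 17.6798.

k_gold ≈ 17.6798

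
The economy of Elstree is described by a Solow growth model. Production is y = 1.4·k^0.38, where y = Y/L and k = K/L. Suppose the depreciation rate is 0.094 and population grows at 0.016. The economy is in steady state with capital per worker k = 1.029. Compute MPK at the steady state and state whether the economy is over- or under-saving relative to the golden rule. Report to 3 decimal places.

under-saving; MPK ≈ 0.523

n + δ = 0.016 + 0.094 = 0.11.
MPK = 0.38·1.4·k^(0.38−1) = 0.38·1.4·1.029^(-0.62) ≈ 0.5227.
MPK > 0.11, so the economy is dynamically efficient (under-saving).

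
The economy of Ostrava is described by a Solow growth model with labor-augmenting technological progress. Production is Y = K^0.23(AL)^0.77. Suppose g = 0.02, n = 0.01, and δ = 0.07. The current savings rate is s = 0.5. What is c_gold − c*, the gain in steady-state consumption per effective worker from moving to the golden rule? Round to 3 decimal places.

Δc ≈ 0.179

Break-even investment rate: n + g + δ = 0.01 + 0.02 + 0.07 = 0.1.
Current steady state (s = 0.5): k* = (0.5/0.1)^(1/0.77) ≈ 8.0864, y* = 8.0864^0.23 ≈ 1.6173, c* = (1−0.5)·1.6173 ≈ 0.8086.
Golden rule sets MPK = n+g+δ: 0.23·k^(0.23−1) = 0.1, so k_gold = (0.23/0.1)^(1/0.77) ≈ 2.9497.
y_gold = 2.9497^0.23 ≈ 1.2825, c_gold = y_gold − 0.1·k_gold ≈ 0.9875.
Gain: Δc = 0.9875 − 0.8086 ≈ 0.1789.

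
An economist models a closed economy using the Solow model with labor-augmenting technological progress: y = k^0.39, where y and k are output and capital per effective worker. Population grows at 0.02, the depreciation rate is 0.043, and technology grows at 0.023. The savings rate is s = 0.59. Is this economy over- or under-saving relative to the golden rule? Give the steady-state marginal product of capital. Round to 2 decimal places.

Break-even investment rate: n + g + δ = 0.02 + 0.023 + 0.043 = 0.086.
Steady-state k*: s·k^0.39 = 0.086·k gives k* = (0.59/0.086)^(1/0.61) ≈ 23.5002.
MPK = 0.39·23.5002^(-0.61) ≈ 0.0568.
MPK < n+g+δ = 0.086, so the economy is dynamically inefficient (over-saving).

over-saving; MPK ≈ 0.06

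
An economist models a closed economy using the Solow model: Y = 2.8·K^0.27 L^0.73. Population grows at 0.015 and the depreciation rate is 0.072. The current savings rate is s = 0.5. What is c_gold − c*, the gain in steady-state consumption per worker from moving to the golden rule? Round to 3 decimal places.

n + δ = 0.015 + 0.072 = 0.087.
Current steady state (s = 0.5): k* = (0.5·2.8/0.087)^(1/0.73) ≈ 44.9665, y* = 2.8·44.9665^0.27 ≈ 7.8242, c* = (1−0.5)·7.8242 ≈ 3.9121.
Setting f'(k) = n+δ gives 0.27·2.8·k^(0.27−1) = 0.087, hence k_gold = (0.27·2.8/0.087)^(1/0.73) ≈ 19.3332.
y_gold = 2.8·19.3332^0.27 ≈ 6.2296, c_gold = y_gold − 0.087·k_gold ≈ 4.5476.
Gain: Δc = 4.5476 − 3.9121 ≈ 0.6355.

Δc ≈ 0.636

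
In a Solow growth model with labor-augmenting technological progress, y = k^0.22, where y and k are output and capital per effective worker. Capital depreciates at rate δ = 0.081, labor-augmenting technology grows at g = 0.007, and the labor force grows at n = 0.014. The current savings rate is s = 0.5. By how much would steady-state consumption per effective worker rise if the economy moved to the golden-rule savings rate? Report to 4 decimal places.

n + g + δ = 0.014 + 0.007 + 0.081 = 0.102.
Current steady state (s = 0.5): k* = (0.5/0.102)^(1/0.78) ≈ 7.6752, y* = 7.6752^0.22 ≈ 1.5657, c* = (1−0.5)·1.5657 ≈ 0.7829.
Setting f'(k) = n+g+δ gives 0.22·k^(0.22−1) = 0.102, hence k_gold = (0.22/0.102)^(1/0.78) ≈ 2.6790.
y_gold = 2.6790^0.22 ≈ 1.2421, c_gold = y_gold − 0.102·k_gold ≈ 0.9688.
Gain: Δc = 0.9688 − 0.7829 ≈ 0.1860.

Δc ≈ 0.1860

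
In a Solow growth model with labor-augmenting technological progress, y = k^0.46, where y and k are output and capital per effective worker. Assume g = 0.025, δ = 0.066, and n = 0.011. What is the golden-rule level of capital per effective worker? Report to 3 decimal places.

k_gold ≈ 16.271

Capital per effective worker breaks even when investment replaces (n + g + δ)·k; here n + g + δ = 0.102.
Maximizing c = f(k) − (n+g+δ)·k gives f'(k) = n+g+δ, i.e. 0.46·k^(0.46−1) = 0.102, so k_gold = (0.46/0.102)^(1/0.54) ≈ 16.2706.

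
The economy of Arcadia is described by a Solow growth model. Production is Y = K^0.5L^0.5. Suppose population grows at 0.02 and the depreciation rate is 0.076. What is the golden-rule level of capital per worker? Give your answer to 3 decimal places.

k_gold ≈ 27.127

Break-even investment rate: n + δ = 0.02 + 0.076 = 0.096.
Setting f'(k) = n+δ gives 0.5·k^(0.5−1) = 0.096, hence k_gold = (0.5/0.096)^(1/0.5) ≈ 27.1267.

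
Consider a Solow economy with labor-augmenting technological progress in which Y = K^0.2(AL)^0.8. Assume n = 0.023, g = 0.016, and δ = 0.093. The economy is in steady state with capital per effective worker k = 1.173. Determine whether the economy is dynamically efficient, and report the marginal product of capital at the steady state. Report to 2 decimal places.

dynamically efficient; MPK ≈ 0.18

n + g + δ = 0.023 + 0.016 + 0.093 = 0.132.
MPK = 0.2·k^(0.2−1) = 0.2·1.173^(-0.8) ≈ 0.1760.
MPK > 0.132, so the economy is dynamically efficient (under-saving).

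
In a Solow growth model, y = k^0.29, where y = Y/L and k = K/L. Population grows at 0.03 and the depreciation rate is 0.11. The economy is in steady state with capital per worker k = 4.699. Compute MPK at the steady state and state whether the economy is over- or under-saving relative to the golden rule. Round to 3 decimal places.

Break-even investment rate: n + δ = 0.03 + 0.11 = 0.14.
MPK = 0.29·k^(0.29−1) = 0.29·4.699^(-0.71) ≈ 0.0967.
MPK < 0.14, so the economy is dynamically inefficient (over-saving).

over-saving; MPK ≈ 0.097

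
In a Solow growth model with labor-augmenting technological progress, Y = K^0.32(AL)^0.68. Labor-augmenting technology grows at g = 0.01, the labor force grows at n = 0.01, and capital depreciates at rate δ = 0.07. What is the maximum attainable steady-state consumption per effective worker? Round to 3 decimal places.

c_gold ≈ 1.235

Capital per effective worker breaks even when investment replaces (n + g + δ)·k; here n + g + δ = 0.09.
Golden rule sets MPK = n+g+δ: 0.32·k^(0.32−1) = 0.09, so k_gold = (0.32/0.09)^(1/0.68) ≈ 6.4589.
y_gold = 6.4589^0.32 ≈ 1.8166.
c_gold = y_gold − (n+g+δ)·k_gold = 1.8166 − 0.09·6.4589 ≈ 1.2353.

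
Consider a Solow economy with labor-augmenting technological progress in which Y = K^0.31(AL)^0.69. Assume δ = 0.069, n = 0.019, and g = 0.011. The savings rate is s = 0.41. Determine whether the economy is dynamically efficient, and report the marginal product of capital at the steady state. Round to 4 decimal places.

dynamically inefficient; MPK ≈ 0.0749

The effective depreciation rate is n + g + δ = 0.019 + 0.011 + 0.069 = 0.099.
Steady-state k*: s·k^0.31 = 0.099·k gives k* = (0.41/0.099)^(1/0.69) ≈ 7.8418.
MPK = 0.31·7.8418^(-0.69) ≈ 0.0749.
MPK < n+g+δ = 0.099, so the economy is dynamically inefficient (over-saving).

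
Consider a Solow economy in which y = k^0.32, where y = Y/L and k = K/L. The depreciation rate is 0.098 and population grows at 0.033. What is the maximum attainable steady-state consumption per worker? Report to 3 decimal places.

c_gold ≈ 1.035

Capital per worker breaks even when investment replaces (n + δ)·k; here n + δ = 0.131.
Golden rule sets MPK = n+δ: 0.32·k^(0.32−1) = 0.131, so k_gold = (0.32/0.131)^(1/0.68) ≈ 3.7189.
y_gold = 3.7189^0.32 ≈ 1.5224.
c_gold = y_gold − (n+δ)·k_gold = 1.5224 − 0.131·3.7189 ≈ 1.0352.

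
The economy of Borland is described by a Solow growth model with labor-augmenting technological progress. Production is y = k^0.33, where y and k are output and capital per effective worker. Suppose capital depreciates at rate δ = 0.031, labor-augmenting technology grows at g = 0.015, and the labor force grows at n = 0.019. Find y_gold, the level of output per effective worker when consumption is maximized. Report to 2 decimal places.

y_gold ≈ 2.23

The effective depreciation rate is n + g + δ = 0.019 + 0.015 + 0.031 = 0.065.
Setting f'(k) = n+g+δ gives 0.33·k^(0.33−1) = 0.065, hence k_gold = (0.33/0.065)^(1/0.67) ≈ 11.3015.
Output: y_gold = k_gold^0.33 = 11.3015^0.33 ≈ 2.2260.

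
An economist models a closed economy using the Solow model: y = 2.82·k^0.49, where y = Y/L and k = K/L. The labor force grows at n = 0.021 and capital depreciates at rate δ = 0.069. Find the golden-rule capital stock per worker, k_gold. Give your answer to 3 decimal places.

n + δ = 0.021 + 0.069 = 0.09.
Maximizing c = f(k) − (n+δ)·k gives f'(k) = n+δ, i.e. 0.49·2.82·k^(0.49−1) = 0.09, so k_gold = (0.49·2.82/0.09)^(1/0.51) ≈ 211.7813.

k_gold ≈ 211.781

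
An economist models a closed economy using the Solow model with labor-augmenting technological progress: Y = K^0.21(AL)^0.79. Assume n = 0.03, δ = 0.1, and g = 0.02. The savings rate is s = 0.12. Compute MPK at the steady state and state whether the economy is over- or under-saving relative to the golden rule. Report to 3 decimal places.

n + g + δ = 0.03 + 0.02 + 0.1 = 0.15.
Steady-state k*: s·k^0.21 = 0.15·k gives k* = (0.12/0.15)^(1/0.79) ≈ 0.7539.
MPK = 0.21·0.7539^(-0.79) ≈ 0.2625.
MPK > n+g+δ = 0.15, so the economy is dynamically efficient (under-saving).

under-saving; MPK ≈ 0.263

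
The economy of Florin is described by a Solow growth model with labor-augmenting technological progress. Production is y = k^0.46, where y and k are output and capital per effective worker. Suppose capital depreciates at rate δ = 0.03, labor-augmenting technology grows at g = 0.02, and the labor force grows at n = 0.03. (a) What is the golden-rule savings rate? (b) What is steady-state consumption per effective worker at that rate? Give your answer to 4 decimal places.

(a) s_gold = 0.4600; (b) c_gold ≈ 2.3962

Break-even investment rate: n + g + δ = 0.03 + 0.02 + 0.03 = 0.08.
For Cobb-Douglas, s_gold equals capital's share: s_gold = 0.46.
Golden rule sets MPK = n+g+δ: 0.46·k^(0.46−1) = 0.08, so k_gold = (0.46/0.08)^(1/0.54) ≈ 25.5148.
y_gold = 25.5148^0.46 ≈ 4.4374; c_gold = (1−0.46)·y_gold ≈ 2.3962.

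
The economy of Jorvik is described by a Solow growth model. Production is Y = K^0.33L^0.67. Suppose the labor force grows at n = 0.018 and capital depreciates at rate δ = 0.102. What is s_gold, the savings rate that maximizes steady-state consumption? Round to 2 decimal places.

The effective depreciation rate is n + δ = 0.018 + 0.102 = 0.12.
At the golden rule MPK = n+δ, and in any Cobb-Douglas steady state s = (n+δ)·k/y = MPK·k/y = capital's share 0.33.

s_gold = 0.33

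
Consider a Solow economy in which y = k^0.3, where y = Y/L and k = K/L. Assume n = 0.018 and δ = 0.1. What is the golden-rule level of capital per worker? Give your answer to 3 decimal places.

Capital per worker breaks even when investment replaces (n + δ)·k; here n + δ = 0.118.
At the golden rule the marginal product of capital equals n+δ: 0.3·k^(0.3−1) = 0.118. Solving, k_gold = (0.3/0.118)^(1/0.7) ≈ 3.7924.

k_gold ≈ 3.792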